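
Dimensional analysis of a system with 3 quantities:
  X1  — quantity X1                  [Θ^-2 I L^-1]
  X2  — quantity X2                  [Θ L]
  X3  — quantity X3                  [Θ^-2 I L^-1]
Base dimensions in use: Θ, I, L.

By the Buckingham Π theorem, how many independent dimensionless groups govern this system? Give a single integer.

1

Dimensional matrix (Θ×I×L by X1×X2×X3):
  Θ: [-2  1 -2]
  I: [ 1  0  1]
  L: [-1  1 -1]
Row reduction gives pivot columns X1,X2; rank = 2
Π count = n − r = 3 − 2 = 1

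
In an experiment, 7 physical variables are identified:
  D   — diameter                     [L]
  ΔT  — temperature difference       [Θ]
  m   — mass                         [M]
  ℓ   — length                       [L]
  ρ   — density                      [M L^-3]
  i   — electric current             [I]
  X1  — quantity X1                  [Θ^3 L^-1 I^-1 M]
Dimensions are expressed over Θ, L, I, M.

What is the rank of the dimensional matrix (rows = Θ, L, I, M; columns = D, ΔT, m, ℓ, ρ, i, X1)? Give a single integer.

Write exponents as rows Θ,L,I,M / cols D,ΔT,m,ℓ,ρ,i,X1:
  Θ: [ 0  1  0  0  0  0  3]
  L: [ 1  0  0  1 -3  0 -1]
  I: [ 0  0  0  0  0  1 -1]
  M: [ 0  0  1  0  1  0  1]
Echelon form has 4 nonzero rows (pivots: D,ΔT,m,i)

4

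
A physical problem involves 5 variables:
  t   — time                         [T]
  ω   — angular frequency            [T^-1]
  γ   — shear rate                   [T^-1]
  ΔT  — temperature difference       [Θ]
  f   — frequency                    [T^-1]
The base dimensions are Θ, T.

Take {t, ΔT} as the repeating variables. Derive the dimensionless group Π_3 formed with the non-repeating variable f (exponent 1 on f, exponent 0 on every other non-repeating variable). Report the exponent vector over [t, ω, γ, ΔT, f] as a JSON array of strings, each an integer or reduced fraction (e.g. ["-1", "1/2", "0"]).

Dimensional matrix (Θ×T by t×ω×γ×ΔT×f):
  Θ: [ 0  0  0  1  0]
  T: [ 1 -1 -1  0 -1]
Echelon form has 2 nonzero rows (pivots: t,ΔT)
Repeat: t,ΔT; free: ω,γ,f
RREF:
  r0: [   1   -1   -1    0   -1]
  r1: [   0    0    0    1    0]
Fix exponent of f at 1, ω at 0, γ at 0; solve each RREF row for its pivot's exponent:
  r0: exp(t) + (-1)·1 = 0 ⇒ exp(t) = 1
  r1: exp(ΔT) + (0)·1 = 0 ⇒ exp(ΔT) = 0
Π_3 = t · f

["1", "0", "0", "0", "1"]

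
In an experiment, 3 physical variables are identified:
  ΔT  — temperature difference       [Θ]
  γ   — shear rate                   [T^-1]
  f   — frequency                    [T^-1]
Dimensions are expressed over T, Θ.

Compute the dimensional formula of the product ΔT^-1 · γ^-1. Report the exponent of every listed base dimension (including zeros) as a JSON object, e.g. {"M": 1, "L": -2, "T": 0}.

{"T": 1, "Θ": -1}

Dimensional matrix (T×Θ by ΔT×γ×f):
  T: [ 0 -1 -1]
  Θ: [ 1  0  0]
  [T]: (-1)·0+(-1)·-1 = 1
  [Θ]: (-1)·1+(-1)·0 = -1
⇒ T Θ^-1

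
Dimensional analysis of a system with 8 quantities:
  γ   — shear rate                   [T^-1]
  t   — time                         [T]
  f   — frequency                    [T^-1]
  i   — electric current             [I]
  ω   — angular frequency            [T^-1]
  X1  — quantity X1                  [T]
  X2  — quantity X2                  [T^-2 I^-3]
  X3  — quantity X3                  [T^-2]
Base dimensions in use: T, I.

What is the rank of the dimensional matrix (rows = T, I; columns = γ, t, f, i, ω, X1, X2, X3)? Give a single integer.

2

Dimensional matrix (T×I by γ×t×f×i×ω×X1×X2×X3):
  T: [-1  1 -1  0 -1  1 -2 -2]
  I: [ 0  0  0  1  0  0 -3  0]
Echelon form has 2 nonzero rows (pivots: γ,i)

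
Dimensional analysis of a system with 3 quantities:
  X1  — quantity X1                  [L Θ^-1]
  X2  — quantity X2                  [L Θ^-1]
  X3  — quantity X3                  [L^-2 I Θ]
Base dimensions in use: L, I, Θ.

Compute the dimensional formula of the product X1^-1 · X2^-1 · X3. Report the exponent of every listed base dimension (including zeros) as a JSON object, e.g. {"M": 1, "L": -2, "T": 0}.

Exponent matrix [L,I,Θ] × [X1,X2,X3]:
  L: [ 1  1 -2]
  I: [ 0  0  1]
  Θ: [-1 -1  1]
  [L]: (-1)·1+(-1)·1+(1)·-2 = -4
  [I]: (-1)·0+(-1)·0+(1)·1 = 1
  [Θ]: (-1)·-1+(-1)·-1+(1)·1 = 3
⇒ L^-4 I Θ^3

{"L": -4, "I": 1, "Θ": 3}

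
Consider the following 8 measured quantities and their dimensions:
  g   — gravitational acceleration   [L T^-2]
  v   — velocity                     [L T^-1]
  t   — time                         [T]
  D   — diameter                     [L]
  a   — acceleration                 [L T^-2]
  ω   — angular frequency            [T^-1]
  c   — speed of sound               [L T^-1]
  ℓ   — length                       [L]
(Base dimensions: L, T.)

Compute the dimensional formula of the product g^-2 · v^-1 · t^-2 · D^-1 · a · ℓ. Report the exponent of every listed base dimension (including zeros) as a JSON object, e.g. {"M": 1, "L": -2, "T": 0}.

{"L": -2, "T": 1}

Exponent matrix [L,T] × [g,v,t,D,a,ω,c,ℓ]:
  L: [ 1  1  0  1  1  0  1  1]
  T: [-2 -1  1  0 -2 -1 -1  0]
  [L]: (-2)·1+(-1)·1+(-2)·0+(-1)·1+(1)·1+(1)·1 = -2
  [T]: (-2)·-2+(-1)·-1+(-2)·1+(-1)·0+(1)·-2+(1)·0 = 1
⇒ L^-2 T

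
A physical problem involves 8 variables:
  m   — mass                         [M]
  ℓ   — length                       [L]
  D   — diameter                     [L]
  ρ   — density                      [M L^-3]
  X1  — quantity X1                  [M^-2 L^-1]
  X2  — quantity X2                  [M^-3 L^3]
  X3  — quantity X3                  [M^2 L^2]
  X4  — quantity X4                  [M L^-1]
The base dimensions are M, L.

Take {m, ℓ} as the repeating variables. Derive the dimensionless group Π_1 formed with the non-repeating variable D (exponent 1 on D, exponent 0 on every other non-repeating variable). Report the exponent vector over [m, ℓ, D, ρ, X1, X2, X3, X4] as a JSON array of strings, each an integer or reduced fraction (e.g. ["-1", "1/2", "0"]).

Dimensional matrix (M×L by m×ℓ×D×ρ×X1×X2×X3×X4):
  M: [ 1  0  0  1 -2 -3  2  1]
  L: [ 0  1  1 -3 -1  3  2 -1]
Echelon form has 2 nonzero rows (pivots: m,ℓ)
Pivot set = {m,ℓ}, free = {D,ρ,X1,X2,X3,X4}
RREF:
  r0: [   1    0    0    1   -2   -3    2    1]
  r1: [   0    1    1   -3   -1    3    2   -1]
Fix exponent of D at 1, ρ at 0, X1 at 0, X2 at 0, X3 at 0, X4 at 0; solve each RREF row for its pivot's exponent:
  r0: exp(m) + (0)·1 = 0 ⇒ exp(m) = 0
  r1: exp(ℓ) + (1)·1 = 0 ⇒ exp(ℓ) = -1
Π_1 = ℓ^-1 · D

["0", "-1", "1", "0", "0", "0", "0", "0"]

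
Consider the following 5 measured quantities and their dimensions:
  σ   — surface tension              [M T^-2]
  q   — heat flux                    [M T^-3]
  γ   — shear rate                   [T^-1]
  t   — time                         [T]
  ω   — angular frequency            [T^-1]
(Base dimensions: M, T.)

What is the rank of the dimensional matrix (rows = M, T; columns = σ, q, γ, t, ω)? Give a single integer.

Write exponents as rows M,T / cols σ,q,γ,t,ω:
  M: [ 1  1  0  0  0]
  T: [-2 -3 -1  1 -1]
RREF → pivots at {σ,q} ⇒ r = 2

2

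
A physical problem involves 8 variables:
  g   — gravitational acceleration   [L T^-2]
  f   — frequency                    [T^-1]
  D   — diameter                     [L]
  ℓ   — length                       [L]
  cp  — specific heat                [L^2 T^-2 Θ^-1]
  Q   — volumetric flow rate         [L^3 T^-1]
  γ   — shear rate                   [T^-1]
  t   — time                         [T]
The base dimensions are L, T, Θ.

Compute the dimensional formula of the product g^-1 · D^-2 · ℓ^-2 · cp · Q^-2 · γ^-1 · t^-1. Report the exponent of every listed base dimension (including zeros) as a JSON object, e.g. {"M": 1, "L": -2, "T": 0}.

Write exponents as rows L,T,Θ / cols g,f,D,ℓ,cp,Q,γ,t:
  L: [ 1  0  1  1  2  3  0  0]
  T: [-2 -1  0  0 -2 -1 -1  1]
  Θ: [ 0  0  0  0 -1  0  0  0]
  [L]: (-1)·1+(-2)·1+(-2)·1+(1)·2+(-2)·3+(-1)·0+(-1)·0 = -9
  [T]: (-1)·-2+(-2)·0+(-2)·0+(1)·-2+(-2)·-1+(-1)·-1+(-1)·1 = 2
  [Θ]: (-1)·0+(-2)·0+(-2)·0+(1)·-1+(-2)·0+(-1)·0+(-1)·0 = -1
⇒ L^-9 T^2 Θ^-1

{"L": -9, "T": 2, "Θ": -1}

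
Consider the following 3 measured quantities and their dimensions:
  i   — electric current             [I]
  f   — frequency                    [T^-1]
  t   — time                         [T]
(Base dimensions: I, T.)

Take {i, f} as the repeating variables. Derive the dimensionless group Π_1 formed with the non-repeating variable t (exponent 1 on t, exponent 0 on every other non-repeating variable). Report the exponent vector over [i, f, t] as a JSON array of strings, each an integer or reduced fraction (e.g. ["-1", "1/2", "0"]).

["0", "1", "1"]

Write exponents as rows I,T / cols i,f,t:
  I: [ 1  0  0]
  T: [ 0 -1  1]
Row reduction gives pivot columns i,f; rank = 2
Repeat: i,f; free: t
RREF:
  r0: [   1    0    0]
  r1: [   0    1   -1]
Fix exponent of t at 1; solve each RREF row for its pivot's exponent:
  r0: exp(i) + (0)·1 = 0 ⇒ exp(i) = 0
  r1: exp(f) + (-1)·1 = 0 ⇒ exp(f) = 1
Π_1 = f · t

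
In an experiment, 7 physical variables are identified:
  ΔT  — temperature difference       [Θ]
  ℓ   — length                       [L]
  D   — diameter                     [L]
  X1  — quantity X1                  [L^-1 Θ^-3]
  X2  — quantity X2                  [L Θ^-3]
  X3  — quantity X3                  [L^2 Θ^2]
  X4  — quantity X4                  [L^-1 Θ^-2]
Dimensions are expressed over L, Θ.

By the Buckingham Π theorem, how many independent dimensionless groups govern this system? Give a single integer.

5

Exponent matrix [L,Θ] × [ΔT,ℓ,D,X1,X2,X3,X4]:
  L: [ 0  1  1 -1  1  2 -1]
  Θ: [ 1  0  0 -3 -3  2 -2]
Row reduction gives pivot columns ΔT,ℓ; rank = 2
Π count = n − r = 7 − 2 = 5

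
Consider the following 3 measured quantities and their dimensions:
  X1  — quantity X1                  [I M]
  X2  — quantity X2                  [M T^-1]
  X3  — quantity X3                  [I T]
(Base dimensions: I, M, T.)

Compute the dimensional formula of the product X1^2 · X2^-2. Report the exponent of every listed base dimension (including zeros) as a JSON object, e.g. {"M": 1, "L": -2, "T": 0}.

Exponent matrix [I,M,T] × [X1,X2,X3]:
  I: [ 1  0  1]
  M: [ 1  1  0]
  T: [ 0 -1  1]
  [I]: (2)·1+(-2)·0 = 2
  [M]: (2)·1+(-2)·1 = 0
  [T]: (2)·0+(-2)·-1 = 2
⇒ I^2 T^2

{"I": 2, "M": 0, "T": 2}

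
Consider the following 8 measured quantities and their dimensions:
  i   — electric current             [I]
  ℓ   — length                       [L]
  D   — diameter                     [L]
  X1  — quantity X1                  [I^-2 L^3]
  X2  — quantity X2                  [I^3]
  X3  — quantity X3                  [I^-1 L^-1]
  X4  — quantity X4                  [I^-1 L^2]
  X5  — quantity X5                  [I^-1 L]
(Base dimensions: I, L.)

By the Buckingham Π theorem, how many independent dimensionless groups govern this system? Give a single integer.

Dimensional matrix (I×L by i×ℓ×D×X1×X2×X3×X4×X5):
  I: [ 1  0  0 -2  3 -1 -1 -1]
  L: [ 0  1  1  3  0 -1  2  1]
RREF → pivots at {i,ℓ} ⇒ r = 2
n=8, r=2 ⇒ 6 dimensionless groups

6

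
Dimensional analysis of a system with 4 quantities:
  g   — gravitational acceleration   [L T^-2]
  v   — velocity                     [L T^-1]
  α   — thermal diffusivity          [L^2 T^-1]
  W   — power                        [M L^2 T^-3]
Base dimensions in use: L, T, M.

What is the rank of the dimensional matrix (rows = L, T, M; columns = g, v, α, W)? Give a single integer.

3

Exponent matrix [L,T,M] × [g,v,α,W]:
  L: [ 1  1  2  2]
  T: [-2 -1 -1 -3]
  M: [ 0  0  0  1]
Echelon form has 3 nonzero rows (pivots: g,v,W)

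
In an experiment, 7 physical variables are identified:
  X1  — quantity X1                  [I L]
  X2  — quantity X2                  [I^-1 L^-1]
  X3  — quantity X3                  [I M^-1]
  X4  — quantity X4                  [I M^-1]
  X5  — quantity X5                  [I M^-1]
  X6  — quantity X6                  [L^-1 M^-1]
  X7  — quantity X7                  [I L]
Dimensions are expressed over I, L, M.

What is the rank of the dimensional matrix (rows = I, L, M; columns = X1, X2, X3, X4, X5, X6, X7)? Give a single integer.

2

Exponent matrix [I,L,M] × [X1,X2,X3,X4,X5,X6,X7]:
  I: [ 1 -1  1  1  1  0  1]
  L: [ 1 -1  0  0  0 -1  1]
  M: [ 0  0 -1 -1 -1 -1  0]
Echelon form has 2 nonzero rows (pivots: X1,X3)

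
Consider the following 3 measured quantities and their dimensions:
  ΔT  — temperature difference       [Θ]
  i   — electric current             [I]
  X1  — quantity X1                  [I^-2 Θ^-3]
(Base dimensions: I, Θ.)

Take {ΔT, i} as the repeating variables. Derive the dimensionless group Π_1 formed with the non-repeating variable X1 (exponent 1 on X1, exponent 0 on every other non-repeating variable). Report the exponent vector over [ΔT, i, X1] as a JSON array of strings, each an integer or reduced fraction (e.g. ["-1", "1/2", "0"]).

Dimensional matrix (I×Θ by ΔT×i×X1):
  I: [ 0  1 -2]
  Θ: [ 1  0 -3]
RREF → pivots at {ΔT,i} ⇒ r = 2
Pivot set = {ΔT,i}, free = {X1}
RREF:
  r0: [   1    0   -3]
  r1: [   0    1   -2]
Fix exponent of X1 at 1; solve each RREF row for its pivot's exponent:
  r0: exp(ΔT) + (-3)·1 = 0 ⇒ exp(ΔT) = 3
  r1: exp(i) + (-2)·1 = 0 ⇒ exp(i) = 2
Π_1 = ΔT^3 · i^2 · X1

["3", "2", "1"]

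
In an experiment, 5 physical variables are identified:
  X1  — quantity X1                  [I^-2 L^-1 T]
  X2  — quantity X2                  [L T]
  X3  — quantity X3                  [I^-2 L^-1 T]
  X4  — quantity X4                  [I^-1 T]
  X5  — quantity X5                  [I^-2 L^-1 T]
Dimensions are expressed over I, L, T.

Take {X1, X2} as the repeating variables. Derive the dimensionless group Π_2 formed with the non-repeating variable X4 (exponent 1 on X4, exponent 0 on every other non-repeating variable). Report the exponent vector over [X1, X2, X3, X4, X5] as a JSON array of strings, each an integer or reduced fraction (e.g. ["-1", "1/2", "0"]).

["-1/2", "-1/2", "0", "1", "0"]

Dimensional matrix (I×L×T by X1×X2×X3×X4×X5):
  I: [-2  0 -2 -1 -2]
  L: [-1  1 -1  0 -1]
  T: [ 1  1  1  1  1]
RREF → pivots at {X1,X2} ⇒ r = 2
Repeat: X1,X2; free: X3,X4,X5
RREF:
  r0: [   1    0    1  1/2    1]
  r1: [   0    1    0  1/2    0]
  r2: [   0    0    0    0    0]
Fix exponent of X4 at 1, X3 at 0, X5 at 0; solve each RREF row for its pivot's exponent:
  r0: exp(X1) + (1/2)·1 = 0 ⇒ exp(X1) = -1/2
  r1: exp(X2) + (1/2)·1 = 0 ⇒ exp(X2) = -1/2
Π_2 = X1^(-1/2) · X2^(-1/2) · X4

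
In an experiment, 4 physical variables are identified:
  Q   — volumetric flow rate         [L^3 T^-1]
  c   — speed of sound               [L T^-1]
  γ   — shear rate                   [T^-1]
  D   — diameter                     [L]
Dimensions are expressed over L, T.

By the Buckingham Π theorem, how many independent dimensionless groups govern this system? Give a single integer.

2

Exponent matrix [L,T] × [Q,c,γ,D]:
  L: [ 3  1  0  1]
  T: [-1 -1 -1  0]
Row reduction gives pivot columns Q,c; rank = 2
n=4, r=2 ⇒ 2 dimensionless groups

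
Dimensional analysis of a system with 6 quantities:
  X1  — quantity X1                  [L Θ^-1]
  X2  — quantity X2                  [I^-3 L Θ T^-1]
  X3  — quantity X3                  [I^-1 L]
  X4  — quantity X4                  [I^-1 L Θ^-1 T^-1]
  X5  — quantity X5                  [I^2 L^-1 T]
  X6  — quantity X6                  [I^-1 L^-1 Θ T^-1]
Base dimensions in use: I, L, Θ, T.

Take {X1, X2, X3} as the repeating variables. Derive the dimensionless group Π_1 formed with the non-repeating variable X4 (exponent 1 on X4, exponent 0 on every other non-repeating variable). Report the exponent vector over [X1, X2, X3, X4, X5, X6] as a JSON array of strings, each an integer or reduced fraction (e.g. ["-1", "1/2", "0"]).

["-2", "-1", "2", "1", "0", "0"]

Exponent matrix [I,L,Θ,T] × [X1,X2,X3,X4,X5,X6]:
  I: [ 0 -3 -1 -1  2 -1]
  L: [ 1  1  1  1 -1 -1]
  Θ: [-1  1  0 -1  0  1]
  T: [ 0 -1  0 -1  1 -1]
Echelon form has 3 nonzero rows (pivots: X1,X2,X3)
Pivot set = {X1,X2,X3}, free = {X4,X5,X6}
RREF:
  r0: [   1    0    0    2   -1    0]
  r1: [   0    1    0    1   -1    1]
  r2: [   0    0    1   -2    1   -2]
  r3: [   0    0    0    0    0    0]
Fix exponent of X4 at 1, X5 at 0, X6 at 0; solve each RREF row for its pivot's exponent:
  r0: exp(X1) + (2)·1 = 0 ⇒ exp(X1) = -2
  r1: exp(X2) + (1)·1 = 0 ⇒ exp(X2) = -1
  r2: exp(X3) + (-2)·1 = 0 ⇒ exp(X3) = 2
Π_1 = X1^-2 · X2^-1 · X3^2 · X4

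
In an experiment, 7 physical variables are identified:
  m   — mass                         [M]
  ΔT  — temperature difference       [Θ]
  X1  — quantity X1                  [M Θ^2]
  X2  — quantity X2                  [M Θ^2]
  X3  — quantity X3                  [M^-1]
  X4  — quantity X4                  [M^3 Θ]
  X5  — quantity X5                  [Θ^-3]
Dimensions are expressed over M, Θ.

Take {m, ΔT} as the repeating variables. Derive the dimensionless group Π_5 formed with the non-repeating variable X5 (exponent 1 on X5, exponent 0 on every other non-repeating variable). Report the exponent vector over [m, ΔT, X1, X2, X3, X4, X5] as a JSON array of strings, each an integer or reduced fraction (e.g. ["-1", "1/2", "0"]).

["0", "3", "0", "0", "0", "0", "1"]

Write exponents as rows M,Θ / cols m,ΔT,X1,X2,X3,X4,X5:
  M: [ 1  0  1  1 -1  3  0]
  Θ: [ 0  1  2  2  0  1 -3]
Row reduction gives pivot columns m,ΔT; rank = 2
Pivot set = {m,ΔT}, free = {X1,X2,X3,X4,X5}
RREF:
  r0: [   1    0    1    1   -1    3    0]
  r1: [   0    1    2    2    0    1   -3]
Fix exponent of X5 at 1, X1 at 0, X2 at 0, X3 at 0, X4 at 0; solve each RREF row for its pivot's exponent:
  r0: exp(m) + (0)·1 = 0 ⇒ exp(m) = 0
  r1: exp(ΔT) + (-3)·1 = 0 ⇒ exp(ΔT) = 3
Π_5 = ΔT^3 · X5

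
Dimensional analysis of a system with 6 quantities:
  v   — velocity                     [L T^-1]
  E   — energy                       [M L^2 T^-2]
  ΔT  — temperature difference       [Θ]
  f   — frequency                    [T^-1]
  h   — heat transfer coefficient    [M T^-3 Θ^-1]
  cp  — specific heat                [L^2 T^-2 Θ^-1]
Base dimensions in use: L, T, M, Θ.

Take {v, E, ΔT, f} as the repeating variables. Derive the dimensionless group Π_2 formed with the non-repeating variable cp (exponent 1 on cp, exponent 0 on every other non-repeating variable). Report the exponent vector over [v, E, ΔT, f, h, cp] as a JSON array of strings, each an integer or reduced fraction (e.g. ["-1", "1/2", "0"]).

Exponent matrix [L,T,M,Θ] × [v,E,ΔT,f,h,cp]:
  L: [ 1  2  0  0  0  2]
  T: [-1 -2  0 -1 -3 -2]
  M: [ 0  1  0  0  1  0]
  Θ: [ 0  0  1  0 -1 -1]
Row reduction gives pivot columns v,E,ΔT,f; rank = 4
Pivot set = {v,E,ΔT,f}, free = {h,cp}
RREF:
  r0: [   1    0    0    0   -2    2]
  r1: [   0    1    0    0    1    0]
  r2: [   0    0    1    0   -1   -1]
  r3: [   0    0    0    1    3    0]
Fix exponent of cp at 1, h at 0; solve each RREF row for its pivot's exponent:
  r0: exp(v) + (2)·1 = 0 ⇒ exp(v) = -2
  r1: exp(E) + (0)·1 = 0 ⇒ exp(E) = 0
  r2: exp(ΔT) + (-1)·1 = 0 ⇒ exp(ΔT) = 1
  r3: exp(f) + (0)·1 = 0 ⇒ exp(f) = 0
Π_2 = v^-2 · ΔT · cp

["-2", "0", "1", "0", "0", "1"]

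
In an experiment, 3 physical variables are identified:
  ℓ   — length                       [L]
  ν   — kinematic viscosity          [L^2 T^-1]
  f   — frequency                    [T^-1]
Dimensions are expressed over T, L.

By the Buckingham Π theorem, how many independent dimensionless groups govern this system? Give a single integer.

Dimensional matrix (T×L by ℓ×ν×f):
  T: [ 0 -1 -1]
  L: [ 1  2  0]
Row reduction gives pivot columns ℓ,ν; rank = 2
Π count = n − r = 3 − 2 = 1

1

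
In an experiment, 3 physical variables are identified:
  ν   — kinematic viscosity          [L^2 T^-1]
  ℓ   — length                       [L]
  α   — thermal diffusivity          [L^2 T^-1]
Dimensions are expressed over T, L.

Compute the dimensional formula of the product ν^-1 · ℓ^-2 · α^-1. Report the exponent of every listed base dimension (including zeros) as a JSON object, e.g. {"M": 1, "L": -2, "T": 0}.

{"T": 2, "L": -6}

Exponent matrix [T,L] × [ν,ℓ,α]:
  T: [-1  0 -1]
  L: [ 2  1  2]
  [T]: (-1)·-1+(-2)·0+(-1)·-1 = 2
  [L]: (-1)·2+(-2)·1+(-1)·2 = -6
⇒ T^2 L^-6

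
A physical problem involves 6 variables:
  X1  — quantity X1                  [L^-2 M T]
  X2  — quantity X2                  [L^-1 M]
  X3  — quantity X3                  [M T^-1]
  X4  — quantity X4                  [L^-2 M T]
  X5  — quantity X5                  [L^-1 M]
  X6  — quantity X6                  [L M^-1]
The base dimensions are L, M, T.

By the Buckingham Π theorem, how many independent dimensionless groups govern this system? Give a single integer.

Dimensional matrix (L×M×T by X1×X2×X3×X4×X5×X6):
  L: [-2 -1  0 -2 -1  1]
  M: [ 1  1  1  1  1 -1]
  T: [ 1  0 -1  1  0  0]
Row reduction gives pivot columns X1,X2; rank = 2
Π count = n − r = 6 − 2 = 4

4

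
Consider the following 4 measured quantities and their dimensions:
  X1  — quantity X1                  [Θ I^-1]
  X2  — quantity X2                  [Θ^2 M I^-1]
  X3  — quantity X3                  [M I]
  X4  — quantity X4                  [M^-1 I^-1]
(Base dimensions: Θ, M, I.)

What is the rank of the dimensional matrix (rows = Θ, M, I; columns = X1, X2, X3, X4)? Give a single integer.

Dimensional matrix (Θ×M×I by X1×X2×X3×X4):
  Θ: [ 1  2  0  0]
  M: [ 0  1  1 -1]
  I: [-1 -1  1 -1]
Row reduction gives pivot columns X1,X2; rank = 2

2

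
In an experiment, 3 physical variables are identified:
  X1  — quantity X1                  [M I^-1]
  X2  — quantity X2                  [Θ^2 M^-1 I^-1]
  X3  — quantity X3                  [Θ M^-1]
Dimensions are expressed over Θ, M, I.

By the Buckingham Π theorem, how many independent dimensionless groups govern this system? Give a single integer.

1

Exponent matrix [Θ,M,I] × [X1,X2,X3]:
  Θ: [ 0  2  1]
  M: [ 1 -1 -1]
  I: [-1 -1  0]
RREF → pivots at {X1,X2} ⇒ r = 2
Π count = n − r = 3 − 2 = 1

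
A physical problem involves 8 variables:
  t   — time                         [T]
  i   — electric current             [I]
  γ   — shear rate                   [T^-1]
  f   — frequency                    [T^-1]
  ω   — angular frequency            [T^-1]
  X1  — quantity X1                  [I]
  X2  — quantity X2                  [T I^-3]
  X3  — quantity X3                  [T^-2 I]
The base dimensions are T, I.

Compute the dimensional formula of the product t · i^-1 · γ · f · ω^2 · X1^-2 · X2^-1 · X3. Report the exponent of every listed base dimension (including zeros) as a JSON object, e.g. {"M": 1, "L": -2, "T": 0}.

Dimensional matrix (T×I by t×i×γ×f×ω×X1×X2×X3):
  T: [ 1  0 -1 -1 -1  0  1 -2]
  I: [ 0  1  0  0  0  1 -3  1]
  [T]: (1)·1+(-1)·0+(1)·-1+(1)·-1+(2)·-1+(-2)·0+(-1)·1+(1)·-2 = -6
  [I]: (1)·0+(-1)·1+(1)·0+(1)·0+(2)·0+(-2)·1+(-1)·-3+(1)·1 = 1
⇒ T^-6 I

{"T": -6, "I": 1}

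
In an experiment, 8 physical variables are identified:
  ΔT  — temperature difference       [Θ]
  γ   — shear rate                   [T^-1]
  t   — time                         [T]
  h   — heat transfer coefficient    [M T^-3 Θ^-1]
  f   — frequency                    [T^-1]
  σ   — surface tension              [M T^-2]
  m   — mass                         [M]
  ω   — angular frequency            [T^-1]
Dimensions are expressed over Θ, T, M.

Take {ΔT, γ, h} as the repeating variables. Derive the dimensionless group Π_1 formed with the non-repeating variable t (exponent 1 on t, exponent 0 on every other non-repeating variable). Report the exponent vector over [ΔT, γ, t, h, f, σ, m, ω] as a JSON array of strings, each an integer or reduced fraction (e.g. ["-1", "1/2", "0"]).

Write exponents as rows Θ,T,M / cols ΔT,γ,t,h,f,σ,m,ω:
  Θ: [ 1  0  0 -1  0  0  0  0]
  T: [ 0 -1  1 -3 -1 -2  0 -1]
  M: [ 0  0  0  1  0  1  1  0]
Row reduction gives pivot columns ΔT,γ,h; rank = 3
Pivot set = {ΔT,γ,h}, free = {t,f,σ,m,ω}
RREF:
  r0: [   1    0    0    0    0    1    1    0]
  r1: [   0    1   -1    0    1   -1   -3    1]
  r2: [   0    0    0    1    0    1    1    0]
Fix exponent of t at 1, f at 0, σ at 0, m at 0, ω at 0; solve each RREF row for its pivot's exponent:
  r0: exp(ΔT) + (0)·1 = 0 ⇒ exp(ΔT) = 0
  r1: exp(γ) + (-1)·1 = 0 ⇒ exp(γ) = 1
  r2: exp(h) + (0)·1 = 0 ⇒ exp(h) = 0
Π_1 = γ · t

["0", "1", "1", "0", "0", "0", "0", "0"]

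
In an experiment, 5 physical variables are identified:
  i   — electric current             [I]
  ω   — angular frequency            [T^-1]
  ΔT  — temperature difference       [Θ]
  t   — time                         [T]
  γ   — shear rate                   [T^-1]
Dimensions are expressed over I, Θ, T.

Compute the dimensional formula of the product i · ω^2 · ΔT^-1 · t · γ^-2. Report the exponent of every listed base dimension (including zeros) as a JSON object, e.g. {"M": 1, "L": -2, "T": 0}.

Dimensional matrix (I×Θ×T by i×ω×ΔT×t×γ):
  I: [ 1  0  0  0  0]
  Θ: [ 0  0  1  0  0]
  T: [ 0 -1  0  1 -1]
  [I]: (1)·1+(2)·0+(-1)·0+(1)·0+(-2)·0 = 1
  [Θ]: (1)·0+(2)·0+(-1)·1+(1)·0+(-2)·0 = -1
  [T]: (1)·0+(2)·-1+(-1)·0+(1)·1+(-2)·-1 = 1
⇒ I Θ^-1 T

{"I": 1, "Θ": -1, "T": 1}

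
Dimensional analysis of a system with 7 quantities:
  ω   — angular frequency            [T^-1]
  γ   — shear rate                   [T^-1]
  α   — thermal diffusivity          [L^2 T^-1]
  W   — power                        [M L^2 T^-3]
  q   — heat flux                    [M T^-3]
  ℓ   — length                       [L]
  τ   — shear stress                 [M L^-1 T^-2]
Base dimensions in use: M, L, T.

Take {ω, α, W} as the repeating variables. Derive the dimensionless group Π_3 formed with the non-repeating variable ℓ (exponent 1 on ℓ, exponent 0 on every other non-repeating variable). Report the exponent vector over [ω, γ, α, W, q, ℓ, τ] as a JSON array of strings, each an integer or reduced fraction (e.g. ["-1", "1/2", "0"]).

["1/2", "0", "-1/2", "0", "0", "1", "0"]

Write exponents as rows M,L,T / cols ω,γ,α,W,q,ℓ,τ:
  M: [ 0  0  0  1  1  0  1]
  L: [ 0  0  2  2  0  1 -1]
  T: [-1 -1 -1 -3 -3  0 -2]
RREF → pivots at {ω,α,W} ⇒ r = 3
Repeat: ω,α,W; free: γ,q,ℓ,τ
RREF:
  r0: [   1    1    0    0    1 -1/2  1/2]
  r1: [   0    0    1    0   -1  1/2 -3/2]
  r2: [   0    0    0    1    1    0    1]
Fix exponent of ℓ at 1, γ at 0, q at 0, τ at 0; solve each RREF row for its pivot's exponent:
  r0: exp(ω) + (-1/2)·1 = 0 ⇒ exp(ω) = 1/2
  r1: exp(α) + (1/2)·1 = 0 ⇒ exp(α) = -1/2
  r2: exp(W) + (0)·1 = 0 ⇒ exp(W) = 0
Π_3 = ω^(1/2) · α^(-1/2) · ℓ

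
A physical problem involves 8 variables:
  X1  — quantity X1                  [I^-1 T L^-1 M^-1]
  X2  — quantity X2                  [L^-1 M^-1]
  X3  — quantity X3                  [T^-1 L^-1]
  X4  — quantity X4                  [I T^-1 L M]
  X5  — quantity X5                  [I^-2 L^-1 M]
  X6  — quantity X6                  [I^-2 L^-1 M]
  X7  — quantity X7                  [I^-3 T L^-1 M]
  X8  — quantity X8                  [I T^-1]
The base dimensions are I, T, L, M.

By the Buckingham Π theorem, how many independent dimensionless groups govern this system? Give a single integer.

Dimensional matrix (I×T×L×M by X1×X2×X3×X4×X5×X6×X7×X8):
  I: [-1  0  0  1 -2 -2 -3  1]
  T: [ 1  0 -1 -1  0  0  1 -1]
  L: [-1 -1 -1  1 -1 -1 -1  0]
  M: [-1 -1  0  1  1  1  1  0]
Row reduction gives pivot columns X1,X2,X3; rank = 3
Π count = n − r = 8 − 3 = 5

5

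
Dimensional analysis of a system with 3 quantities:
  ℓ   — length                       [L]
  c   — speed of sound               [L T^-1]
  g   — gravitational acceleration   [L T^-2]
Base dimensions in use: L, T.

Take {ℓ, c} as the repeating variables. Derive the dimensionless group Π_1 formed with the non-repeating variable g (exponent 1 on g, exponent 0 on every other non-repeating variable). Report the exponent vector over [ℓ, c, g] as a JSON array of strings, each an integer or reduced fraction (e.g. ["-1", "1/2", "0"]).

["1", "-2", "1"]

Write exponents as rows L,T / cols ℓ,c,g:
  L: [ 1  1  1]
  T: [ 0 -1 -2]
RREF → pivots at {ℓ,c} ⇒ r = 2
Pivot set = {ℓ,c}, free = {g}
RREF:
  r0: [   1    0   -1]
  r1: [   0    1    2]
Fix exponent of g at 1; solve each RREF row for its pivot's exponent:
  r0: exp(ℓ) + (-1)·1 = 0 ⇒ exp(ℓ) = 1
  r1: exp(c) + (2)·1 = 0 ⇒ exp(c) = -2
Π_1 = ℓ · c^-2 · g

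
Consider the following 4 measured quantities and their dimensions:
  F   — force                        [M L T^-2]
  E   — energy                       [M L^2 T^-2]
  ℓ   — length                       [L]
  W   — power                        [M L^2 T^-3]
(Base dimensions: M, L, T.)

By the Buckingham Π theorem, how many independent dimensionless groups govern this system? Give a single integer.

Write exponents as rows M,L,T / cols F,E,ℓ,W:
  M: [ 1  1  0  1]
  L: [ 1  2  1  2]
  T: [-2 -2  0 -3]
RREF → pivots at {F,E,W} ⇒ r = 3
n=4, r=3 ⇒ 1 dimensionless group

1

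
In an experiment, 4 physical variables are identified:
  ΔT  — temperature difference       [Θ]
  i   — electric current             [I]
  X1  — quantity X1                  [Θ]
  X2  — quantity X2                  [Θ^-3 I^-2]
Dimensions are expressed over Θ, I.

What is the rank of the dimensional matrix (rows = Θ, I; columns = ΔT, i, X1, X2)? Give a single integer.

Exponent matrix [Θ,I] × [ΔT,i,X1,X2]:
  Θ: [ 1  0  1 -3]
  I: [ 0  1  0 -2]
Echelon form has 2 nonzero rows (pivots: ΔT,i)

2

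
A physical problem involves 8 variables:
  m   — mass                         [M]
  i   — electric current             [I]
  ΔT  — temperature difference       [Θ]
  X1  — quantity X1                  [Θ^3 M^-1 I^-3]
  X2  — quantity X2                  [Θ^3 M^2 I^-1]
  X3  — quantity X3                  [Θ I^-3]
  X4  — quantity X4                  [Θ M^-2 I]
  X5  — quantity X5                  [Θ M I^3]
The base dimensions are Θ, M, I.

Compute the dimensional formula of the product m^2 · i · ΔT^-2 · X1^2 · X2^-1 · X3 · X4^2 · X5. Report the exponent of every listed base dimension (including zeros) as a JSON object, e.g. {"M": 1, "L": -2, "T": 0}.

{"Θ": 5, "M": -5, "I": -2}

Write exponents as rows Θ,M,I / cols m,i,ΔT,X1,X2,X3,X4,X5:
  Θ: [ 0  0  1  3  3  1  1  1]
  M: [ 1  0  0 -1  2  0 -2  1]
  I: [ 0  1  0 -3 -1 -3  1  3]
  [Θ]: (2)·0+(1)·0+(-2)·1+(2)·3+(-1)·3+(1)·1+(2)·1+(1)·1 = 5
  [M]: (2)·1+(1)·0+(-2)·0+(2)·-1+(-1)·2+(1)·0+(2)·-2+(1)·1 = -5
  [I]: (2)·0+(1)·1+(-2)·0+(2)·-3+(-1)·-1+(1)·-3+(2)·1+(1)·3 = -2
⇒ Θ^5 M^-5 I^-2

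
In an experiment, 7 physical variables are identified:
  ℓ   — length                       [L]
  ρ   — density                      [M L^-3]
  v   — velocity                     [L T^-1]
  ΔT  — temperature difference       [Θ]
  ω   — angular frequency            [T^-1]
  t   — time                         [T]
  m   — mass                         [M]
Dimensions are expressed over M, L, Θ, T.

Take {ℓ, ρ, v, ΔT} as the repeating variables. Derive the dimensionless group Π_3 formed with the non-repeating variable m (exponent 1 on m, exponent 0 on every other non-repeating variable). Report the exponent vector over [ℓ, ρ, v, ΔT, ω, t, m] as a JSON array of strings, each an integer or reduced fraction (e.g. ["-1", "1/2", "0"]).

["-3", "-1", "0", "0", "0", "0", "1"]

Dimensional matrix (M×L×Θ×T by ℓ×ρ×v×ΔT×ω×t×m):
  M: [ 0  1  0  0  0  0  1]
  L: [ 1 -3  1  0  0  0  0]
  Θ: [ 0  0  0  1  0  0  0]
  T: [ 0  0 -1  0 -1  1  0]
RREF → pivots at {ℓ,ρ,v,ΔT} ⇒ r = 4
Repeat: ℓ,ρ,v,ΔT; free: ω,t,m
RREF:
  r0: [   1    0    0    0   -1    1    3]
  r1: [   0    1    0    0    0    0    1]
  r2: [   0    0    1    0    1   -1    0]
  r3: [   0    0    0    1    0    0    0]
Fix exponent of m at 1, ω at 0, t at 0; solve each RREF row for its pivot's exponent:
  r0: exp(ℓ) + (3)·1 = 0 ⇒ exp(ℓ) = -3
  r1: exp(ρ) + (1)·1 = 0 ⇒ exp(ρ) = -1
  r2: exp(v) + (0)·1 = 0 ⇒ exp(v) = 0
  r3: exp(ΔT) + (0)·1 = 0 ⇒ exp(ΔT) = 0
Π_3 = ℓ^-3 · ρ^-1 · m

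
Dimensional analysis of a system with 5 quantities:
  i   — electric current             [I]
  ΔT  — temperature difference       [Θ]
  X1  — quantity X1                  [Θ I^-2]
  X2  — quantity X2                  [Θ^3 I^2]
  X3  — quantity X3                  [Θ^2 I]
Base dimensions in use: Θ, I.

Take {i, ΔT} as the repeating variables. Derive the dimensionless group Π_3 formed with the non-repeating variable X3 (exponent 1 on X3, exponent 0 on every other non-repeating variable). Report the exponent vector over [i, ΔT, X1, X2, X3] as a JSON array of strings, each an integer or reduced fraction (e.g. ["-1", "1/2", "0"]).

["-1", "-2", "0", "0", "1"]

Write exponents as rows Θ,I / cols i,ΔT,X1,X2,X3:
  Θ: [ 0  1  1  3  2]
  I: [ 1  0 -2  2  1]
Echelon form has 2 nonzero rows (pivots: i,ΔT)
Pivot set = {i,ΔT}, free = {X1,X2,X3}
RREF:
  r0: [   1    0   -2    2    1]
  r1: [   0    1    1    3    2]
Fix exponent of X3 at 1, X1 at 0, X2 at 0; solve each RREF row for its pivot's exponent:
  r0: exp(i) + (1)·1 = 0 ⇒ exp(i) = -1
  r1: exp(ΔT) + (2)·1 = 0 ⇒ exp(ΔT) = -2
Π_3 = i^-1 · ΔT^-2 · X3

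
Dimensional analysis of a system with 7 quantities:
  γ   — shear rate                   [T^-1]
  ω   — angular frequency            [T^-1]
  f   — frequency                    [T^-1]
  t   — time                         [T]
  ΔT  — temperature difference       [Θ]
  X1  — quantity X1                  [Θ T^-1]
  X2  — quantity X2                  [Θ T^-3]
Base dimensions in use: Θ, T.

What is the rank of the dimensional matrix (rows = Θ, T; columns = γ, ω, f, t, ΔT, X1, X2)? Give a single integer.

Dimensional matrix (Θ×T by γ×ω×f×t×ΔT×X1×X2):
  Θ: [ 0  0  0  0  1  1  1]
  T: [-1 -1 -1  1  0 -1 -3]
RREF → pivots at {γ,ΔT} ⇒ r = 2

2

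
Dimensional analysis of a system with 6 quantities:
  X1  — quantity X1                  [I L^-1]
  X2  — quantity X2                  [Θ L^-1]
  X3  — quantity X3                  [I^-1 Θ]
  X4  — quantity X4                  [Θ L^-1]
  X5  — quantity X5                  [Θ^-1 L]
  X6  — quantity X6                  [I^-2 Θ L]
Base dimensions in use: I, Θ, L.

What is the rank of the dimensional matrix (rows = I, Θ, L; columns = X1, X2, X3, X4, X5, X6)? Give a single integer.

Exponent matrix [I,Θ,L] × [X1,X2,X3,X4,X5,X6]:
  I: [ 1  0 -1  0  0 -2]
  Θ: [ 0  1  1  1 -1  1]
  L: [-1 -1  0 -1  1  1]
Echelon form has 2 nonzero rows (pivots: X1,X2)

2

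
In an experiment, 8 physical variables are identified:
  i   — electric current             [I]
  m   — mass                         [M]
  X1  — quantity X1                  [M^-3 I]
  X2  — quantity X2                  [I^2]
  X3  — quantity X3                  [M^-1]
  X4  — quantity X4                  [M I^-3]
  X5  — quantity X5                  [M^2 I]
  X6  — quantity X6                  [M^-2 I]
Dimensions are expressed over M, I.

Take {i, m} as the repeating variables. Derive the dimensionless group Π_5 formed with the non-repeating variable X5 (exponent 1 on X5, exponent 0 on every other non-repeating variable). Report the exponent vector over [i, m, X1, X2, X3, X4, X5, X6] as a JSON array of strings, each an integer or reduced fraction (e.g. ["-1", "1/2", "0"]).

Write exponents as rows M,I / cols i,m,X1,X2,X3,X4,X5,X6:
  M: [ 0  1 -3  0 -1  1  2 -2]
  I: [ 1  0  1  2  0 -3  1  1]
Echelon form has 2 nonzero rows (pivots: i,m)
Pivot set = {i,m}, free = {X1,X2,X3,X4,X5,X6}
RREF:
  r0: [   1    0    1    2    0   -3    1    1]
  r1: [   0    1   -3    0   -1    1    2   -2]
Fix exponent of X5 at 1, X1 at 0, X2 at 0, X3 at 0, X4 at 0, X6 at 0; solve each RREF row for its pivot's exponent:
  r0: exp(i) + (1)·1 = 0 ⇒ exp(i) = -1
  r1: exp(m) + (2)·1 = 0 ⇒ exp(m) = -2
Π_5 = i^-1 · m^-2 · X5

["-1", "-2", "0", "0", "0", "0", "1", "0"]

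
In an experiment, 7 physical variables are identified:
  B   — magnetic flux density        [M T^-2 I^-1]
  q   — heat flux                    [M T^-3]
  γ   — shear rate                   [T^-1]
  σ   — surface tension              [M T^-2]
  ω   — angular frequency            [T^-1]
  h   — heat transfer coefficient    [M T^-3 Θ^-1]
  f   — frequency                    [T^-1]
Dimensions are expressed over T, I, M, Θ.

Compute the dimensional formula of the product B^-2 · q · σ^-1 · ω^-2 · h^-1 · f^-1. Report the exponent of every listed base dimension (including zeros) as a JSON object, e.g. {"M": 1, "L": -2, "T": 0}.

{"T": 9, "I": 2, "M": -3, "Θ": 1}

Exponent matrix [T,I,M,Θ] × [B,q,γ,σ,ω,h,f]:
  T: [-2 -3 -1 -2 -1 -3 -1]
  I: [-1  0  0  0  0  0  0]
  M: [ 1  1  0  1  0  1  0]
  Θ: [ 0  0  0  0  0 -1  0]
  [T]: (-2)·-2+(1)·-3+(-1)·-2+(-2)·-1+(-1)·-3+(-1)·-1 = 9
  [I]: (-2)·-1+(1)·0+(-1)·0+(-2)·0+(-1)·0+(-1)·0 = 2
  [M]: (-2)·1+(1)·1+(-1)·1+(-2)·0+(-1)·1+(-1)·0 = -3
  [Θ]: (-2)·0+(1)·0+(-1)·0+(-2)·0+(-1)·-1+(-1)·0 = 1
⇒ T^9 I^2 M^-3 Θ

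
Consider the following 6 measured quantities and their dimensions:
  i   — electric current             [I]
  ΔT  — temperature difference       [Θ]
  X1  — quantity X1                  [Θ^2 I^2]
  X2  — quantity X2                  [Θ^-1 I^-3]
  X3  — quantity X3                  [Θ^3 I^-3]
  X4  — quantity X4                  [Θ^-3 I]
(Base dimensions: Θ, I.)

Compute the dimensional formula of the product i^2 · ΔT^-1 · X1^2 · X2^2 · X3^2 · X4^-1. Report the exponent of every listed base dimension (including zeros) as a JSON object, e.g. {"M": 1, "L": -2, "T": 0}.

Dimensional matrix (Θ×I by i×ΔT×X1×X2×X3×X4):
  Θ: [ 0  1  2 -1  3 -3]
  I: [ 1  0  2 -3 -3  1]
  [Θ]: (2)·0+(-1)·1+(2)·2+(2)·-1+(2)·3+(-1)·-3 = 10
  [I]: (2)·1+(-1)·0+(2)·2+(2)·-3+(2)·-3+(-1)·1 = -7
⇒ Θ^10 I^-7

{"Θ": 10, "I": -7}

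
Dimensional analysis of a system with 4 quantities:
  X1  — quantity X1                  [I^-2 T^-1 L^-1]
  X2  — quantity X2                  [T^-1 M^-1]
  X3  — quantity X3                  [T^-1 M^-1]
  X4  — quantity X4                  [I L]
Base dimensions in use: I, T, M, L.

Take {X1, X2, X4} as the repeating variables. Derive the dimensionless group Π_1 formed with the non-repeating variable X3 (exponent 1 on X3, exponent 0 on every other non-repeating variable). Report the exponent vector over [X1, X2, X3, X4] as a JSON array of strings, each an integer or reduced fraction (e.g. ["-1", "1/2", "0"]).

Dimensional matrix (I×T×M×L by X1×X2×X3×X4):
  I: [-2  0  0  1]
  T: [-1 -1 -1  0]
  M: [ 0 -1 -1  0]
  L: [-1  0  0  1]
RREF → pivots at {X1,X2,X4} ⇒ r = 3
Pivot set = {X1,X2,X4}, free = {X3}
RREF:
  r0: [   1    0    0    0]
  r1: [   0    1    1    0]
  r2: [   0    0    0    1]
  r3: [   0    0    0    0]
Fix exponent of X3 at 1; solve each RREF row for its pivot's exponent:
  r0: exp(X1) + (0)·1 = 0 ⇒ exp(X1) = 0
  r1: exp(X2) + (1)·1 = 0 ⇒ exp(X2) = -1
  r2: exp(X4) + (0)·1 = 0 ⇒ exp(X4) = 0
Π_1 = X2^-1 · X3

["0", "-1", "1", "0"]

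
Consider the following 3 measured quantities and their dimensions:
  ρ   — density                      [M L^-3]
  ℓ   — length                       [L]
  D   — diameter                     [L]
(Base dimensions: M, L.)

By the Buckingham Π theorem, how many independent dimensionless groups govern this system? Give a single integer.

1

Dimensional matrix (M×L by ρ×ℓ×D):
  M: [ 1  0  0]
  L: [-3  1  1]
RREF → pivots at {ρ,ℓ} ⇒ r = 2
n=3, r=2 ⇒ 1 dimensionless group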